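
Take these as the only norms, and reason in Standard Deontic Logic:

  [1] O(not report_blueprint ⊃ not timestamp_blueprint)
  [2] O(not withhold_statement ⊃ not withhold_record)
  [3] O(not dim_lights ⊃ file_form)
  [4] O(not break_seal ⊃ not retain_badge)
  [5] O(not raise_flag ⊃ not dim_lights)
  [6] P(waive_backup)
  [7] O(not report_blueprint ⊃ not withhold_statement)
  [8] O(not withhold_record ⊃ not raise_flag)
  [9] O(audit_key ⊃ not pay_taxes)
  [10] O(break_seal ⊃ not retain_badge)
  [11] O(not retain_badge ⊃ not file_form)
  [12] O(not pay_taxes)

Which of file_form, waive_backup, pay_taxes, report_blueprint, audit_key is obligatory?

Premises 10 and 4 cover both cases: O(break_seal ⊃ not retain_badge) and O(not break_seal ⊃ not retain_badge). Since break_seal ∨ not break_seal is a tautology, O(not retain_badge) follows.
From O(not retain_badge) and premise 11, O(not retain_badge ⊃ not file_form), we obtain O(not file_form).
Premise 3 is O(not dim_lights ⊃ file_form); contrapositively O(not file_form ⊃ dim_lights). Since O(not file_form) holds, K gives O(dim_lights).
The contrapositive of premise 5 (O(not raise_flag ⊃ not dim_lights)) is O(dim_lights ⊃ raise_flag), and O(dim_lights) is already established, so O(raise_flag).
Premise 8, O(not withhold_record ⊃ not raise_flag), contraposes to O(raise_flag ⊃ withhold_record); with O(raise_flag) we get O(withhold_record).
The contrapositive of premise 2 (O(not withhold_statement ⊃ not withhold_record)) is O(withhold_record ⊃ withhold_statement), and O(withhold_record) is already established, so O(withhold_statement).
The contrapositive of premise 7 (O(not report_blueprint ⊃ not withhold_statement)) is O(withhold_statement ⊃ report_blueprint), and O(withhold_statement) is already established, so O(report_blueprint).
So O(report_blueprint) holds — report_blueprint is obligatory. None of the other listed options is made obligatory by any chain of premises.

report_blueprint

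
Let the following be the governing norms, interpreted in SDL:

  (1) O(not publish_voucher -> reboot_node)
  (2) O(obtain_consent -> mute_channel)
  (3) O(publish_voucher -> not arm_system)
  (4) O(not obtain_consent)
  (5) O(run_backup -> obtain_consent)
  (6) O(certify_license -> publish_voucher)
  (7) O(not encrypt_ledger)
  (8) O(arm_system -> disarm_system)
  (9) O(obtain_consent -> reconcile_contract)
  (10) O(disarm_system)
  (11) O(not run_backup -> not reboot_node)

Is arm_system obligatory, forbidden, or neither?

Forbidden

Premise 4 states O(not obtain_consent) outright.
Premise 5, O(run_backup -> obtain_consent), contraposes to O(not obtain_consent -> not run_backup); with O(not obtain_consent) we get O(not run_backup).
Applying K to premise 11 (O(not run_backup -> not reboot_node)) and O(not run_backup) yields O(not reboot_node).
Premise 1 is O(not publish_voucher -> reboot_node); contrapositively O(not reboot_node -> publish_voucher). Since O(not reboot_node) holds, K gives O(publish_voucher).
Applying K to premise 3 (O(publish_voucher -> not arm_system)) and O(publish_voucher) yields O(not arm_system).
Premises 2, 6, 7, 8, 9, 10 do not contribute to this derivation.
Thus O(not arm_system), which is F(arm_system): arm_system is forbidden.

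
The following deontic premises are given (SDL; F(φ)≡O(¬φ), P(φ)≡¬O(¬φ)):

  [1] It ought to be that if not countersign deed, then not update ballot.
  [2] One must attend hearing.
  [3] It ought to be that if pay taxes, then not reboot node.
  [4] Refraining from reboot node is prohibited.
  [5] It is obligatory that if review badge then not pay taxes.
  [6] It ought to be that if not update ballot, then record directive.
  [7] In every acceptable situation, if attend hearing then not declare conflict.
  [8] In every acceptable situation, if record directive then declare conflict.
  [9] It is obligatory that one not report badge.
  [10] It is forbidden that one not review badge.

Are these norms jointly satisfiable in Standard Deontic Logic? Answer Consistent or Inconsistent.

Consistent

Premise 3 is O(pay_taxes → ¬reboot_node), but O(pay_taxes) is not derivable from the premises, so it does not yield O(¬reboot_node).
So O(¬reboot_node) is not derivable, and the apparent clash with O(reboot_node) does not arise.
A world satisfying every obligation exists (e.g. attend_hearing=true, countersign_deed=true, declare_conflict=false, pay_taxes=false, reboot_node=true, record_directive=false, report_badge=false, review_badge=true, update_ballot=true); no atom is both obligatory and forbidden, so the set is consistent.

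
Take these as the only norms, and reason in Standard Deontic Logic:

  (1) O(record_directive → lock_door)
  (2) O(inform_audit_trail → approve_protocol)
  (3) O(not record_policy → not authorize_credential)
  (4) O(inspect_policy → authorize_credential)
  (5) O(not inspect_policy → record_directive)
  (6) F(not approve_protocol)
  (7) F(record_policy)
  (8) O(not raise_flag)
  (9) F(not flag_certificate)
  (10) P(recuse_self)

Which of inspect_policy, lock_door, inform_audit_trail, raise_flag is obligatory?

lock_door

F(record_policy) at premise 7 means O(not record_policy).
Premise 3 is O(not record_policy → not authorize_credential); since O(not record_policy), deontic closure gives O(not authorize_credential).
Premise 4 is O(inspect_policy → authorize_credential); contrapositively O(not authorize_credential → not inspect_policy). Since O(not authorize_credential) holds, K gives O(not inspect_policy).
From O(not inspect_policy) and premise 5, O(not inspect_policy → record_directive), we obtain O(record_directive).
Applying K to premise 1 (O(record_directive → lock_door)) and O(record_directive) yields O(lock_door).
So O(lock_door) holds — lock_door is obligatory. None of the other listed options is made obligatory by any chain of premises.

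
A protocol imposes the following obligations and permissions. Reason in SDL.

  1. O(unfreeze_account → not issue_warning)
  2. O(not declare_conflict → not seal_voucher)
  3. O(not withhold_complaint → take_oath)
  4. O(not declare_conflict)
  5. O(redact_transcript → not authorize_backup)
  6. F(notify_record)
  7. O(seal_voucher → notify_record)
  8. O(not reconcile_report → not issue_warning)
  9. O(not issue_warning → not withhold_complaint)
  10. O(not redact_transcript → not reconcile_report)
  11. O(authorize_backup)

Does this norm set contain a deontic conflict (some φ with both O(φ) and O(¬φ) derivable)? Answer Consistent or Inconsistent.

Premise 7 is O(seal_voucher → notify_record), but O(seal_voucher) is not derivable from the premises, so it does not yield O(notify_record).
So O(notify_record) is not derivable, and the apparent clash with O(not notify_record) does not arise.
A world satisfying every obligation exists (e.g. authorize_backup=true, declare_conflict=false, issue_warning=false, notify_record=false, reconcile_report=false, redact_transcript=false, seal_voucher=false, take_oath=true, unfreeze_account=false, withhold_complaint=false); no atom is both obligatory and forbidden, so the set is consistent.

Consistent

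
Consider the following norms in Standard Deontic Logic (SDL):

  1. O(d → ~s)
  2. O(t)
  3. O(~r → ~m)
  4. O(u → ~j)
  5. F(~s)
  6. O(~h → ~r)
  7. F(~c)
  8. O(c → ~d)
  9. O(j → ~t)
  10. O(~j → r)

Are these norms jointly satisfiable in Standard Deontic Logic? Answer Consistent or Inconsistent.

Consistent

Premise 1 is O(d → ~s), but O(d) is not derivable from the premises, so it does not yield O(~s).
So O(~s) is not derivable, and the apparent clash with O(s) does not arise.
A world satisfying every obligation exists (e.g. c=true, d=false, h=true, j=false, m=false, r=true, s=true, t=true, u=false); no atom is both obligatory and forbidden, so the set is consistent.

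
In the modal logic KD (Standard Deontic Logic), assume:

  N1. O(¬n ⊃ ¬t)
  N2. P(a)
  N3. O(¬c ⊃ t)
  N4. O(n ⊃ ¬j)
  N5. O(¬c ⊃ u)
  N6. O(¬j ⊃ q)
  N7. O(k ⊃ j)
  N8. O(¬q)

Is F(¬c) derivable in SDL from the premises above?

Yes

From premise 8 we have O(¬q).
Premise 6 is O(¬j ⊃ q); contrapositively O(¬q ⊃ j). Since O(¬q) holds, K gives O(j).
Premise 4 is O(n ⊃ ¬j); contrapositively O(j ⊃ ¬n). Since O(j) holds, K gives O(¬n).
Applying K to premise 1 (O(¬n ⊃ ¬t)) and O(¬n) yields O(¬t).
The contrapositive of premise 3 (O(¬c ⊃ t)) is O(¬t ⊃ c), and O(¬t) is already established, so O(c).
Premises 2, 5, 7 do not contribute to this derivation.
So O(c) holds, i.e. F(¬c). The claim follows.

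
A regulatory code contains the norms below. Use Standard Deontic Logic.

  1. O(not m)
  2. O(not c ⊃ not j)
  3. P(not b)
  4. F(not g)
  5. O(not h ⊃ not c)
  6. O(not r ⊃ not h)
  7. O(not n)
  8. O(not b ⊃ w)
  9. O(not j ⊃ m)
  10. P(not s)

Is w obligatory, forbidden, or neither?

Premise 8 is O(not b ⊃ w), but O(not b) is not derivable from the premises (the permission P(not b) asserts only not O(b), not O(not b)), so it does not yield O(w).
No premise or chain of K-axiom applications forces O(w), and none forces O(not w). So w is neither obligatory nor forbidden under these norms.

Neither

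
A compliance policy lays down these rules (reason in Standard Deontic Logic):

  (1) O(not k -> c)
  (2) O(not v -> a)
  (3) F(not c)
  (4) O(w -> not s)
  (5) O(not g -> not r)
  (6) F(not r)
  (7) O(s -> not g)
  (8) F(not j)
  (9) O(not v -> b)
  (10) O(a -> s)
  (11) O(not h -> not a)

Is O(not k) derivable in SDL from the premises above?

No

Premise 1 is O(not k -> c); even if O(c) held, inferring O(not k) would be affirming the consequent — invalid.
No other premise forces O(not k). An ideal world satisfying every premise can still have not k false, so O(not k) is not derivable.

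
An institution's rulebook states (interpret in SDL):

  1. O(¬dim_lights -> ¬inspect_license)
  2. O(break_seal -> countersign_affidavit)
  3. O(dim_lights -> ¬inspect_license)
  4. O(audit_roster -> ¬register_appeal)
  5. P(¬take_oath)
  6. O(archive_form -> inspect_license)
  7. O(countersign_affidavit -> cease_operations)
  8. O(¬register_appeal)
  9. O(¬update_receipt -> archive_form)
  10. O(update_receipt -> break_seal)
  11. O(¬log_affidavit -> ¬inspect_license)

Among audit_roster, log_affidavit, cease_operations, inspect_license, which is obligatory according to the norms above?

cease_operations

Premises 3 and 1 cover both cases: O(dim_lights -> ¬inspect_license) and O(¬dim_lights -> ¬inspect_license). Since dim_lights ∨ ¬dim_lights is a tautology, O(¬inspect_license) follows.
Premise 6 is O(archive_form -> inspect_license); contrapositively O(¬inspect_license -> ¬archive_form). Since O(¬inspect_license) holds, K gives O(¬archive_form).
The contrapositive of premise 9 (O(¬update_receipt -> archive_form)) is O(¬archive_form -> update_receipt), and O(¬archive_form) is already established, so O(update_receipt).
Premise 10 is O(update_receipt -> break_seal); since O(update_receipt), deontic closure gives O(break_seal).
With premise 2, O(break_seal -> countersign_affidavit), the K-axiom yields O(countersign_affidavit).
Premise 7 is O(countersign_affidavit -> cease_operations); since O(countersign_affidavit), deontic closure gives O(cease_operations).
So O(cease_operations) holds — cease_operations is obligatory. None of the other listed options is made obligatory by any chain of premises.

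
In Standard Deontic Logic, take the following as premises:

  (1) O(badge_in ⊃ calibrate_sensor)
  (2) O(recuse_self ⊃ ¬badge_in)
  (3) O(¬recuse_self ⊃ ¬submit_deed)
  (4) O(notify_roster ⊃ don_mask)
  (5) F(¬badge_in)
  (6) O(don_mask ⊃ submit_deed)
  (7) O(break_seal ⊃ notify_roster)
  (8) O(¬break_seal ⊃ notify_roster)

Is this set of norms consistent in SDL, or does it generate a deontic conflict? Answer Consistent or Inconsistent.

Inconsistent

By case analysis on break_seal: premise 7 gives O(break_seal ⊃ notify_roster) and premise 8 gives O(¬break_seal ⊃ notify_roster), so O(notify_roster) either way.
Premise 4 is O(notify_roster ⊃ don_mask); since O(notify_roster), deontic closure gives O(don_mask).
Premise 6 is O(don_mask ⊃ submit_deed); since O(don_mask), deontic closure gives O(submit_deed).
Premise 3, O(¬recuse_self ⊃ ¬submit_deed), contraposes to O(submit_deed ⊃ recuse_self); with O(submit_deed) we get O(recuse_self).
Premise 2 is O(recuse_self ⊃ ¬badge_in); since O(recuse_self), deontic closure gives O(¬badge_in).
But premise 5, F(¬badge_in), means O(badge_in).
We now have both O(¬badge_in) and O(badge_in) — badge_in is simultaneously obligatory and forbidden, violating the D-axiom.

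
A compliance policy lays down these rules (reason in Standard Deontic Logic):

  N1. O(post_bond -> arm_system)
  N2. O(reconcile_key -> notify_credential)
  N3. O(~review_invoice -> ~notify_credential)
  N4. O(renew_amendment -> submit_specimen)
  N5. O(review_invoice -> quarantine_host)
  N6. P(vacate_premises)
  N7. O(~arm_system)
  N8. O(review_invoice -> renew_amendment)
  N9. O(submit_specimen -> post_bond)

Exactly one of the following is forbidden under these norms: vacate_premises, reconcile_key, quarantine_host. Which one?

From premise 7 we have O(~arm_system).
Premise 1 is O(post_bond -> arm_system); contrapositively O(~arm_system -> ~post_bond). Since O(~arm_system) holds, K gives O(~post_bond).
Premise 9, O(submit_specimen -> post_bond), contraposes to O(~post_bond -> ~submit_specimen); with O(~post_bond) we get O(~submit_specimen).
Premise 4, O(renew_amendment -> submit_specimen), contraposes to O(~submit_specimen -> ~renew_amendment); with O(~submit_specimen) we get O(~renew_amendment).
Premise 8 is O(review_invoice -> renew_amendment); contrapositively O(~renew_amendment -> ~review_invoice). Since O(~renew_amendment) holds, K gives O(~review_invoice).
Premise 3 is O(~review_invoice -> ~notify_credential); since O(~review_invoice), deontic closure gives O(~notify_credential).
The contrapositive of premise 2 (O(reconcile_key -> notify_credential)) is O(~notify_credential -> ~reconcile_key), and O(~notify_credential) is already established, so O(~reconcile_key).
So O(~reconcile_key) holds, i.e. reconcile_key is forbidden. None of the other listed options is forbidden under the premises.

reconcile_key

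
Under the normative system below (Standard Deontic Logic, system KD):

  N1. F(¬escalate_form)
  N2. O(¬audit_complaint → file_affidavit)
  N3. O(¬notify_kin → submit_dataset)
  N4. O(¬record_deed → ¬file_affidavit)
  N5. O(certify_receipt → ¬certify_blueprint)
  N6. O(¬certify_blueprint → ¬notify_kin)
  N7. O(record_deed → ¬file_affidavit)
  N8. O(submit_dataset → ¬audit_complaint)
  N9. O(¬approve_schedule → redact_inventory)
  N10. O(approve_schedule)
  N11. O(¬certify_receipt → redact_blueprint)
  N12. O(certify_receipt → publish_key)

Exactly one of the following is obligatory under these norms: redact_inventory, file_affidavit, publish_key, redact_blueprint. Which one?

redact_blueprint

Premises 4 and 7 cover both cases: O(¬record_deed → ¬file_affidavit) and O(record_deed → ¬file_affidavit). Since ¬record_deed ∨ record_deed is a tautology, O(¬file_affidavit) follows.
Premise 2, O(¬audit_complaint → file_affidavit), contraposes to O(¬file_affidavit → audit_complaint); with O(¬file_affidavit) we get O(audit_complaint).
The contrapositive of premise 8 (O(submit_dataset → ¬audit_complaint)) is O(audit_complaint → ¬submit_dataset), and O(audit_complaint) is already established, so O(¬submit_dataset).
Premise 3 is O(¬notify_kin → submit_dataset); contrapositively O(¬submit_dataset → notify_kin). Since O(¬submit_dataset) holds, K gives O(notify_kin).
Premise 6, O(¬certify_blueprint → ¬notify_kin), contraposes to O(notify_kin → certify_blueprint); with O(notify_kin) we get O(certify_blueprint).
Premise 5 is O(certify_receipt → ¬certify_blueprint); contrapositively O(certify_blueprint → ¬certify_receipt). Since O(certify_blueprint) holds, K gives O(¬certify_receipt).
Premise 11 is O(¬certify_receipt → redact_blueprint); since O(¬certify_receipt), deontic closure gives O(redact_blueprint).
So O(redact_blueprint) holds — redact_blueprint is obligatory. None of the other listed options is made obligatory by any chain of premises.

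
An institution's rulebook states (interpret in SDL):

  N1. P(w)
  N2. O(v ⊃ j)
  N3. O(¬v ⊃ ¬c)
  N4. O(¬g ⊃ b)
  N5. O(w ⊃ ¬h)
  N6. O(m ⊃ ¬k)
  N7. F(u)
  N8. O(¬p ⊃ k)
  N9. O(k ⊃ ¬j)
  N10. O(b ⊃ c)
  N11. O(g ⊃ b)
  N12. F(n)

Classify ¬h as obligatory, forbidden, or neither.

Neither

Premise 5 is O(w ⊃ ¬h), but O(w) is not derivable from the premises (the permission P(w) asserts only ¬O(¬w), not O(w)), so it does not yield O(¬h).
No premise or chain of K-axiom applications forces O(¬h), and none forces O(h). So ¬h is neither obligatory nor forbidden under these norms.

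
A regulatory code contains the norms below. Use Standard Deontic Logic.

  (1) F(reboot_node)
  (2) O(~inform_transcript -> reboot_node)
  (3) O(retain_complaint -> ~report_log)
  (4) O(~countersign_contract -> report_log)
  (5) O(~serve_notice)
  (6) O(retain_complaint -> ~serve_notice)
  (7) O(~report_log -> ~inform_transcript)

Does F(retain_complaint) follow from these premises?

Yes

Premise 1, F(reboot_node), is equivalent to O(~reboot_node).
Premise 2, O(~inform_transcript -> reboot_node), contraposes to O(~reboot_node -> inform_transcript); with O(~reboot_node) we get O(inform_transcript).
Premise 7, O(~report_log -> ~inform_transcript), contraposes to O(inform_transcript -> report_log); with O(inform_transcript) we get O(report_log).
Premise 3 is O(retain_complaint -> ~report_log); contrapositively O(report_log -> ~retain_complaint). Since O(report_log) holds, K gives O(~retain_complaint).
Premises 4, 5, 6 do not contribute to this derivation.
So O(~retain_complaint) holds, i.e. F(retain_complaint). The claim follows.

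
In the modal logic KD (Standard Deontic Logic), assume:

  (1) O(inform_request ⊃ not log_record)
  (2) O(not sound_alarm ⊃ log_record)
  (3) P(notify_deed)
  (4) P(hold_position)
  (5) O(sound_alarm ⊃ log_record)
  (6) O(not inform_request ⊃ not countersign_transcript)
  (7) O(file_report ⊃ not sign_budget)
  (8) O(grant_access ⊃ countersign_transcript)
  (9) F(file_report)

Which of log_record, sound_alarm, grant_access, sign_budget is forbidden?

Premises 5 and 2 cover both cases: O(sound_alarm ⊃ log_record) and O(not sound_alarm ⊃ log_record). Since sound_alarm ∨ not sound_alarm is a tautology, O(log_record) follows.
Premise 1, O(inform_request ⊃ not log_record), contraposes to O(log_record ⊃ not inform_request); with O(log_record) we get O(not inform_request).
Applying K to premise 6 (O(not inform_request ⊃ not countersign_transcript)) and O(not inform_request) yields O(not countersign_transcript).
The contrapositive of premise 8 (O(grant_access ⊃ countersign_transcript)) is O(not countersign_transcript ⊃ not grant_access), and O(not countersign_transcript) is already established, so O(not grant_access).
So O(not grant_access) holds, i.e. grant_access is forbidden. None of the other listed options is forbidden under the premises.

grant_access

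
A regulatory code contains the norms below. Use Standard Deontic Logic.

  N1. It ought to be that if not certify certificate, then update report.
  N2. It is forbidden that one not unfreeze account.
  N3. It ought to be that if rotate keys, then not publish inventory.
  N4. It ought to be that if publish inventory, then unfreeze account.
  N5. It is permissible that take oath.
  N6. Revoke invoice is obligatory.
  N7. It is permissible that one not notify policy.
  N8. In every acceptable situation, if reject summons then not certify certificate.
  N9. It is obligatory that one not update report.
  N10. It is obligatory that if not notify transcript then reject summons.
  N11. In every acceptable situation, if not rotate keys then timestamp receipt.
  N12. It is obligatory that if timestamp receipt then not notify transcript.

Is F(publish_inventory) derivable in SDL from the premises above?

Premise 9 states O(¬update_report) outright.
Premise 1, O(¬certify_certificate → update_report), contraposes to O(¬update_report → certify_certificate); with O(¬update_report) we get O(certify_certificate).
The contrapositive of premise 8 (O(reject_summons → ¬certify_certificate)) is O(certify_certificate → ¬reject_summons), and O(certify_certificate) is already established, so O(¬reject_summons).
The contrapositive of premise 10 (O(¬notify_transcript → reject_summons)) is O(¬reject_summons → notify_transcript), and O(¬reject_summons) is already established, so O(notify_transcript).
Premise 12, O(timestamp_receipt → ¬notify_transcript), contraposes to O(notify_transcript → ¬timestamp_receipt); with O(notify_transcript) we get O(¬timestamp_receipt).
Premise 11 is O(¬rotate_keys → timestamp_receipt); contrapositively O(¬timestamp_receipt → rotate_keys). Since O(¬timestamp_receipt) holds, K gives O(rotate_keys).
Applying K to premise 3 (O(rotate_keys → ¬publish_inventory)) and O(rotate_keys) yields O(¬publish_inventory).
Premises 2, 4, 5, 6, 7 do not contribute to this derivation.
So O(¬publish_inventory) holds, i.e. F(publish_inventory). The claim follows.

Yes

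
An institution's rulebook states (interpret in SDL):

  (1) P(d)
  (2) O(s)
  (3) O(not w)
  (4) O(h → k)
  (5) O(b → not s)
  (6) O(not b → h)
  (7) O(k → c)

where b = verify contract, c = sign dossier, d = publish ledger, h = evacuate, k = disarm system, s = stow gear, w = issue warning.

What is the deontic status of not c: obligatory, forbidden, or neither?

Forbidden

Premise 2 states O(s) outright.
Premise 5, O(b → not s), contraposes to O(s → not b); with O(s) we get O(not b).
From O(not b) and premise 6, O(not b → h), we obtain O(h).
With premise 4, O(h → k), the K-axiom yields O(k).
Applying K to premise 7 (O(k → c)) and O(k) yields O(c).
Premises 1, 3 do not contribute to this derivation.
Thus O(c), which is F(not c): not c is forbidden.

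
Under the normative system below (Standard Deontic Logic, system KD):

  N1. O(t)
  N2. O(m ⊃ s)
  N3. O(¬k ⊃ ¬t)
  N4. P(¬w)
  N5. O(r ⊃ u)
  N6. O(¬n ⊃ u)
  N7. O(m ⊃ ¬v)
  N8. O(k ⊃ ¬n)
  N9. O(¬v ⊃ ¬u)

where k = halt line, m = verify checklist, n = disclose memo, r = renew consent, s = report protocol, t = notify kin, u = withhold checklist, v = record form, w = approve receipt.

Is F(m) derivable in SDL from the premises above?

Premise 1 gives O(t).
The contrapositive of premise 3 (O(¬k ⊃ ¬t)) is O(t ⊃ k), and O(t) is already established, so O(k).
From O(k) and premise 8, O(k ⊃ ¬n), we obtain O(¬n).
From O(¬n) and premise 6, O(¬n ⊃ u), we obtain O(u).
The contrapositive of premise 9 (O(¬v ⊃ ¬u)) is O(u ⊃ v), and O(u) is already established, so O(v).
Premise 7, O(m ⊃ ¬v), contraposes to O(v ⊃ ¬m); with O(v) we get O(¬m).
Premises 2, 4, 5 do not contribute to this derivation.
So O(¬m) holds, i.e. F(m). The claim follows.

Yes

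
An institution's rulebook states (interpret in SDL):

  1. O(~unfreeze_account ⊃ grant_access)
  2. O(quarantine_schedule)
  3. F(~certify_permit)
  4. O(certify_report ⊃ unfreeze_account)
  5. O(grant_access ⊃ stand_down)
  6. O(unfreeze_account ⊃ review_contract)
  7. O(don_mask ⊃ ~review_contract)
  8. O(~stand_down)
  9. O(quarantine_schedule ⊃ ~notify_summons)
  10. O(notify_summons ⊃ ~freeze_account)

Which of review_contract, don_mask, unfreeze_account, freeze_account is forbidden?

don_mask

Premise 8 gives O(~stand_down).
The contrapositive of premise 5 (O(grant_access ⊃ stand_down)) is O(~stand_down ⊃ ~grant_access), and O(~stand_down) is already established, so O(~grant_access).
Premise 1 is O(~unfreeze_account ⊃ grant_access); contrapositively O(~grant_access ⊃ unfreeze_account). Since O(~grant_access) holds, K gives O(unfreeze_account).
With premise 6, O(unfreeze_account ⊃ review_contract), the K-axiom yields O(review_contract).
Premise 7, O(don_mask ⊃ ~review_contract), contraposes to O(review_contract ⊃ ~don_mask); with O(review_contract) we get O(~don_mask).
So O(~don_mask) holds, i.e. don_mask is forbidden. None of the other listed options is forbidden under the premises.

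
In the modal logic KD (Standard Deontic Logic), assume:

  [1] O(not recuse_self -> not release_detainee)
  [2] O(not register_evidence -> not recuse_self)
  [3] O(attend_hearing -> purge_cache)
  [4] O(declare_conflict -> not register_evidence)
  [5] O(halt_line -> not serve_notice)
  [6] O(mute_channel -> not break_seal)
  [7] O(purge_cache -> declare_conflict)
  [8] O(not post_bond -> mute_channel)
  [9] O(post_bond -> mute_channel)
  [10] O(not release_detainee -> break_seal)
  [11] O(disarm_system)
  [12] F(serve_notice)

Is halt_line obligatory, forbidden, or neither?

Premise 5 is O(halt_line -> not serve_notice); even if O(not serve_notice) held, inferring O(halt_line) would be affirming the consequent — invalid.
No premise or chain of K-axiom applications forces O(halt_line), and none forces O(not halt_line). So halt_line is neither obligatory nor forbidden under these norms.

Neither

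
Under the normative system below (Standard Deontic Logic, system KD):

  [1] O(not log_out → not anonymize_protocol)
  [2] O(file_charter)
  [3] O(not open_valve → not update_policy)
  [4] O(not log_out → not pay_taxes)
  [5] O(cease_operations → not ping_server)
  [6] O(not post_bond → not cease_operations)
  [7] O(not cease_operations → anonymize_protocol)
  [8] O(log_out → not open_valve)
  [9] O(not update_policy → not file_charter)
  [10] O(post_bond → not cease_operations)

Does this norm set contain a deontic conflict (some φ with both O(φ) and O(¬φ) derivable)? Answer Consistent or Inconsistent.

Premises 6 and 10 are O(not post_bond → not cease_operations) and O(post_bond → not cease_operations); every ideal world satisfies not post_bond or post_bond, so in either case not cease_operations holds — hence O(not cease_operations).
With premise 7, O(not cease_operations → anonymize_protocol), the K-axiom yields O(anonymize_protocol).
The contrapositive of premise 1 (O(not log_out → not anonymize_protocol)) is O(anonymize_protocol → log_out), and O(anonymize_protocol) is already established, so O(log_out).
Premise 8 is O(log_out → not open_valve); since O(log_out), deontic closure gives O(not open_valve).
With premise 3, O(not open_valve → not update_policy), the K-axiom yields O(not update_policy).
From O(not update_policy) and premise 9, O(not update_policy → not file_charter), we obtain O(not file_charter).
But premise 2 directly asserts O(file_charter).
We now have both O(not file_charter) and O(file_charter) — file_charter is simultaneously obligatory and forbidden, violating the D-axiom.

Inconsistent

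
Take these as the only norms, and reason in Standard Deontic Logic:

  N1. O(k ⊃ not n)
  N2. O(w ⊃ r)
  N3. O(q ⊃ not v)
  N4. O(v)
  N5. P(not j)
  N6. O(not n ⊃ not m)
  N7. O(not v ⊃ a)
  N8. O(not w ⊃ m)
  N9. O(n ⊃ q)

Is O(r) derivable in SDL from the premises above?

Yes

From premise 4 we have O(v).
Premise 3 is O(q ⊃ not v); contrapositively O(v ⊃ not q). Since O(v) holds, K gives O(not q).
The contrapositive of premise 9 (O(n ⊃ q)) is O(not q ⊃ not n), and O(not q) is already established, so O(not n).
From O(not n) and premise 6, O(not n ⊃ not m), we obtain O(not m).
The contrapositive of premise 8 (O(not w ⊃ m)) is O(not m ⊃ w), and O(not m) is already established, so O(w).
With premise 2, O(w ⊃ r), the K-axiom yields O(r).
Premises 1, 5, 7 do not contribute to this derivation.
So O(r) follows.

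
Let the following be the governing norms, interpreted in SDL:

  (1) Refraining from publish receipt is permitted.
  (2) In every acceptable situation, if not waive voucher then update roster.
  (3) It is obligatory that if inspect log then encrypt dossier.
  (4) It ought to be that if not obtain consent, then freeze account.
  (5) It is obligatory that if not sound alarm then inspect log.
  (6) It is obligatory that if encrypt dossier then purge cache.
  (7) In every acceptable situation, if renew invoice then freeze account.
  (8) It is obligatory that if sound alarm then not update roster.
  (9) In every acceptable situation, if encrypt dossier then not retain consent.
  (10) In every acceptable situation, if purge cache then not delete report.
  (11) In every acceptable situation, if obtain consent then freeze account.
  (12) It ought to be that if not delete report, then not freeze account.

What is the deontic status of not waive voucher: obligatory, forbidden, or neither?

Forbidden

Premises 11 and 4 cover both cases: O(obtain_consent → freeze_account) and O(¬obtain_consent → freeze_account). Since obtain_consent ∨ ¬obtain_consent is a tautology, O(freeze_account) follows.
Premise 12 is O(¬delete_report → ¬freeze_account); contrapositively O(freeze_account → delete_report). Since O(freeze_account) holds, K gives O(delete_report).
Premise 10 is O(purge_cache → ¬delete_report); contrapositively O(delete_report → ¬purge_cache). Since O(delete_report) holds, K gives O(¬purge_cache).
Premise 6, O(encrypt_dossier → purge_cache), contraposes to O(¬purge_cache → ¬encrypt_dossier); with O(¬purge_cache) we get O(¬encrypt_dossier).
Premise 3, O(inspect_log → encrypt_dossier), contraposes to O(¬encrypt_dossier → ¬inspect_log); with O(¬encrypt_dossier) we get O(¬inspect_log).
Premise 5, O(¬sound_alarm → inspect_log), contraposes to O(¬inspect_log → sound_alarm); with O(¬inspect_log) we get O(sound_alarm).
From O(sound_alarm) and premise 8, O(sound_alarm → ¬update_roster), we obtain O(¬update_roster).
Premise 2, O(¬waive_voucher → update_roster), contraposes to O(¬update_roster → waive_voucher); with O(¬update_roster) we get O(waive_voucher).
Premises 1, 7, 9 do not contribute to this derivation.
Thus O(waive_voucher), which is F(¬waive_voucher): ¬waive_voucher is forbidden.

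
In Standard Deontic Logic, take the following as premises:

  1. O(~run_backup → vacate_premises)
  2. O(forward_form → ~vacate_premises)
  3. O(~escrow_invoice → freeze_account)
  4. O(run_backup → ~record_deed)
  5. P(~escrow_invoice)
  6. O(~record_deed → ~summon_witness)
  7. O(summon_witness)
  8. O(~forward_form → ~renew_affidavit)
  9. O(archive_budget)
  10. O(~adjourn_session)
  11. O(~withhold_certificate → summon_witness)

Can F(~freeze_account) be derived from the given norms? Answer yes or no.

Premise 3 is O(~escrow_invoice → freeze_account), but O(~escrow_invoice) is not derivable from the premises (the permission P(~escrow_invoice) asserts only ~O(escrow_invoice), not O(~escrow_invoice)), so it does not yield O(freeze_account).
No other premise forces O(freeze_account). An ideal world satisfying every premise can still have ~freeze_account true, so F(~freeze_account) is not derivable.

No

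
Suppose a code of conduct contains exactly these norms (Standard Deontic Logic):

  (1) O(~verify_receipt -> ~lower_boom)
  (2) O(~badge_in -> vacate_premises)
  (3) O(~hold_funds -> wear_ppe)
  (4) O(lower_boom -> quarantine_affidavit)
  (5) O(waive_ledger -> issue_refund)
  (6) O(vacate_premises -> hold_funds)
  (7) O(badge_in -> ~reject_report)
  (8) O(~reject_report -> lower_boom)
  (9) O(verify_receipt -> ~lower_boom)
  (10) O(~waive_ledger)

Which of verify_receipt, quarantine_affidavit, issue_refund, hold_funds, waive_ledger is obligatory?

By case analysis on verify_receipt: premise 9 gives O(verify_receipt -> ~lower_boom) and premise 1 gives O(~verify_receipt -> ~lower_boom), so O(~lower_boom) either way.
Premise 8 is O(~reject_report -> lower_boom); contrapositively O(~lower_boom -> reject_report). Since O(~lower_boom) holds, K gives O(reject_report).
Premise 7, O(badge_in -> ~reject_report), contraposes to O(reject_report -> ~badge_in); with O(reject_report) we get O(~badge_in).
Premise 2 is O(~badge_in -> vacate_premises); since O(~badge_in), deontic closure gives O(vacate_premises).
Applying K to premise 6 (O(vacate_premises -> hold_funds)) and O(vacate_premises) yields O(hold_funds).
So O(hold_funds) holds — hold_funds is obligatory. None of the other listed options is made obligatory by any chain of premises.

hold_funds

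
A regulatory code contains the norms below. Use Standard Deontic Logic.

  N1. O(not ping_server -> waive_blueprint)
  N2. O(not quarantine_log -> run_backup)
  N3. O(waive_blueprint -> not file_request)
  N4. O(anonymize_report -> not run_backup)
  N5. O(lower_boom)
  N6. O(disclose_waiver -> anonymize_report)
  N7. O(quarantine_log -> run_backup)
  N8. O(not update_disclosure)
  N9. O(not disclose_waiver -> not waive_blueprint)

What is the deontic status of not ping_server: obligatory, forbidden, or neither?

Forbidden

By case analysis on quarantine_log: premise 7 gives O(quarantine_log -> run_backup) and premise 2 gives O(not quarantine_log -> run_backup), so O(run_backup) either way.
Premise 4 is O(anonymize_report -> not run_backup); contrapositively O(run_backup -> not anonymize_report). Since O(run_backup) holds, K gives O(not anonymize_report).
Premise 6, O(disclose_waiver -> anonymize_report), contraposes to O(not anonymize_report -> not disclose_waiver); with O(not anonymize_report) we get O(not disclose_waiver).
Premise 9 is O(not disclose_waiver -> not waive_blueprint); since O(not disclose_waiver), deontic closure gives O(not waive_blueprint).
Premise 1, O(not ping_server -> waive_blueprint), contraposes to O(not waive_blueprint -> ping_server); with O(not waive_blueprint) we get O(ping_server).
Premises 3, 5, 8 do not contribute to this derivation.
Thus O(ping_server), which is F(not ping_server): not ping_server is forbidden.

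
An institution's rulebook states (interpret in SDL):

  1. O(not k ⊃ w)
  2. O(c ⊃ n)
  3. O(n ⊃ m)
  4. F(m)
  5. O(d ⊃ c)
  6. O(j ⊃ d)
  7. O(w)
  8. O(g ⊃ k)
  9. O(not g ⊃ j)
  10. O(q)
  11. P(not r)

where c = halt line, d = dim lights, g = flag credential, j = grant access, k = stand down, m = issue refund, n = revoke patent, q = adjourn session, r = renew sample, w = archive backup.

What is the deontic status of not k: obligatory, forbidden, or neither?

Forbidden

Premise 4 is F(m), i.e. O(not m).
Premise 3, O(n ⊃ m), contraposes to O(not m ⊃ not n); with O(not m) we get O(not n).
Premise 2 is O(c ⊃ n); contrapositively O(not n ⊃ not c). Since O(not n) holds, K gives O(not c).
Premise 5 is O(d ⊃ c); contrapositively O(not c ⊃ not d). Since O(not c) holds, K gives O(not d).
The contrapositive of premise 6 (O(j ⊃ d)) is O(not d ⊃ not j), and O(not d) is already established, so O(not j).
Premise 9, O(not g ⊃ j), contraposes to O(not j ⊃ g); with O(not j) we get O(g).
Applying K to premise 8 (O(g ⊃ k)) and O(g) yields O(k).
Premises 1, 7, 10, 11 do not contribute to this derivation.
Thus O(k), which is F(not k): not k is forbidden.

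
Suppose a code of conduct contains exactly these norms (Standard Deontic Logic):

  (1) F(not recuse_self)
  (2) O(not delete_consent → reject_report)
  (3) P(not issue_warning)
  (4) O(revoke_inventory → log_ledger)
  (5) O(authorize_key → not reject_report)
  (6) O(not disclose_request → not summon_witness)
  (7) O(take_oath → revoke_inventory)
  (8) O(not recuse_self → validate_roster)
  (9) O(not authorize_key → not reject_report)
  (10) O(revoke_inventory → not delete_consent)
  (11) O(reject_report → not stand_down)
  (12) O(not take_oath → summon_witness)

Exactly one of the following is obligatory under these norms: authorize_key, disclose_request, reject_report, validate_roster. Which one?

Premises 9 and 5 are O(not authorize_key → not reject_report) and O(authorize_key → not reject_report); every ideal world satisfies not authorize_key or authorize_key, so in either case not reject_report holds — hence O(not reject_report).
Premise 2 is O(not delete_consent → reject_report); contrapositively O(not reject_report → delete_consent). Since O(not reject_report) holds, K gives O(delete_consent).
Premise 10 is O(revoke_inventory → not delete_consent); contrapositively O(delete_consent → not revoke_inventory). Since O(delete_consent) holds, K gives O(not revoke_inventory).
Premise 7, O(take_oath → revoke_inventory), contraposes to O(not revoke_inventory → not take_oath); with O(not revoke_inventory) we get O(not take_oath).
With premise 12, O(not take_oath → summon_witness), the K-axiom yields O(summon_witness).
The contrapositive of premise 6 (O(not disclose_request → not summon_witness)) is O(summon_witness → disclose_request), and O(summon_witness) is already established, so O(disclose_request).
So O(disclose_request) holds — disclose_request is obligatory. None of the other listed options is made obligatory by any chain of premises.

disclose_request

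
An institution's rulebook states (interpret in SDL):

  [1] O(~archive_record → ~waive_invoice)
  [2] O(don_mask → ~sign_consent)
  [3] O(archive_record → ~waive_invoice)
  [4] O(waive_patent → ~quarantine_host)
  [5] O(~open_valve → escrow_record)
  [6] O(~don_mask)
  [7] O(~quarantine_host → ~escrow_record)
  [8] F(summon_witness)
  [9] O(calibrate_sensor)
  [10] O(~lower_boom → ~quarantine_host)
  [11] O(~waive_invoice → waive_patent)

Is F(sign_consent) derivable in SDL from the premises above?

Premise 2 is O(don_mask → ~sign_consent), but O(don_mask) is not derivable from the premises, so it does not yield O(~sign_consent).
No other premise forces O(~sign_consent). An ideal world satisfying every premise can still have sign_consent true, so F(sign_consent) is not derivable.

No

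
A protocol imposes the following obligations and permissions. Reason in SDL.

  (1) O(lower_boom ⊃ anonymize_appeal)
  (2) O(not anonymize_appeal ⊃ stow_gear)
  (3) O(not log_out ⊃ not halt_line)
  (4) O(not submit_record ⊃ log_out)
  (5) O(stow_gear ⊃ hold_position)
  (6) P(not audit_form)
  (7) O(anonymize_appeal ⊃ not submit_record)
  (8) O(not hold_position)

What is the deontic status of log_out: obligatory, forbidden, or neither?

From premise 8 we have O(not hold_position).
The contrapositive of premise 5 (O(stow_gear ⊃ hold_position)) is O(not hold_position ⊃ not stow_gear), and O(not hold_position) is already established, so O(not stow_gear).
Premise 2 is O(not anonymize_appeal ⊃ stow_gear); contrapositively O(not stow_gear ⊃ anonymize_appeal). Since O(not stow_gear) holds, K gives O(anonymize_appeal).
Applying K to premise 7 (O(anonymize_appeal ⊃ not submit_record)) and O(anonymize_appeal) yields O(not submit_record).
Premise 4 is O(not submit_record ⊃ log_out); since O(not submit_record), deontic closure gives O(log_out).
Premises 1, 3, 6 do not contribute to this derivation.
Hence log_out is obligatory.

Obligatory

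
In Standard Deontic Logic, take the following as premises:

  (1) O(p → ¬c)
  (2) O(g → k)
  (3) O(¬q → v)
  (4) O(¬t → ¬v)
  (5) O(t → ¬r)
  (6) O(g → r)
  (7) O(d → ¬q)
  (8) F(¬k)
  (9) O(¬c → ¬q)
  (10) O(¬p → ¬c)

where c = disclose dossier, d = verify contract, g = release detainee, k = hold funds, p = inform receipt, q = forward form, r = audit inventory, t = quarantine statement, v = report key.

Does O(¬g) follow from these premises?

Yes

Premises 1 and 10 cover both cases: O(p → ¬c) and O(¬p → ¬c). Since p ∨ ¬p is a tautology, O(¬c) follows.
Applying K to premise 9 (O(¬c → ¬q)) and O(¬c) yields O(¬q).
With premise 3, O(¬q → v), the K-axiom yields O(v).
Premise 4, O(¬t → ¬v), contraposes to O(v → t); with O(v) we get O(t).
Applying K to premise 5 (O(t → ¬r)) and O(t) yields O(¬r).
Premise 6 is O(g → r); contrapositively O(¬r → ¬g). Since O(¬r) holds, K gives O(¬g).
Premises 2, 7, 8 do not contribute to this derivation.
So O(¬g) follows.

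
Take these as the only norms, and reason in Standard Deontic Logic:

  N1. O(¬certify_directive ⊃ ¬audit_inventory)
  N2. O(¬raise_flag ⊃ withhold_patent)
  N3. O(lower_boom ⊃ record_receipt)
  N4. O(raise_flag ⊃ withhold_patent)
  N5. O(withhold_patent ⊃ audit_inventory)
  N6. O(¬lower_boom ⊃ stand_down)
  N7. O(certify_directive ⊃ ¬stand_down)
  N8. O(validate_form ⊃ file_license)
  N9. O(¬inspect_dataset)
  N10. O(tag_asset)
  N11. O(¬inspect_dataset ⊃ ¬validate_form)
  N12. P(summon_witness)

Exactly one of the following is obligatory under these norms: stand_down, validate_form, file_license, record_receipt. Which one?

record_receipt

Premises 4 and 2 cover both cases: O(raise_flag ⊃ withhold_patent) and O(¬raise_flag ⊃ withhold_patent). Since raise_flag ∨ ¬raise_flag is a tautology, O(withhold_patent) follows.
Premise 5 is O(withhold_patent ⊃ audit_inventory); since O(withhold_patent), deontic closure gives O(audit_inventory).
Premise 1, O(¬certify_directive ⊃ ¬audit_inventory), contraposes to O(audit_inventory ⊃ certify_directive); with O(audit_inventory) we get O(certify_directive).
Premise 7 is O(certify_directive ⊃ ¬stand_down); since O(certify_directive), deontic closure gives O(¬stand_down).
Premise 6, O(¬lower_boom ⊃ stand_down), contraposes to O(¬stand_down ⊃ lower_boom); with O(¬stand_down) we get O(lower_boom).
Premise 3 is O(lower_boom ⊃ record_receipt); since O(lower_boom), deontic closure gives O(record_receipt).
So O(record_receipt) holds — record_receipt is obligatory. None of the other listed options is made obligatory by any chain of premises.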